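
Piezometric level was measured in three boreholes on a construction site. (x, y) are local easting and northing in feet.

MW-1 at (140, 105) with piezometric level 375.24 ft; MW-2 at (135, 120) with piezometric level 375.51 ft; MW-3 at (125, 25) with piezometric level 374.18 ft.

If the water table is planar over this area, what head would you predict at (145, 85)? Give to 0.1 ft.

374.9 ft

Differences from MW-1: to MW-2 (Δx, Δy, Δh) = (-5, 15, +0.27); to MW-3 = (-15, -80, -1.06).
Determinant of the coordinate differences = (-5)·(-80) − (-15)·15 = 625.
∂h/∂x = [(+0.27)·(-80) − (-1.06)·15] / 625 = -0.009120
∂h/∂y = [(-5)·(-1.06) − (-15)·(+0.27)] / 625 = +0.01496
h(145, 85) = 375.24 + (-0.009120)·(5) + (+0.01496)·(-20) = 375.24 -0.046 -0.299 = 374.895 ft.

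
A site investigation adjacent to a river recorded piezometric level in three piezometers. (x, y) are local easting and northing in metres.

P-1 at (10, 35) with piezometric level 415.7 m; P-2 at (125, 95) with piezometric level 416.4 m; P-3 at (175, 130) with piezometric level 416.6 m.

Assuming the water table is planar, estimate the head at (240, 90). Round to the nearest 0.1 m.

417.9 m

Differences from P-1: to P-2 (Δx, Δy, Δh) = (115, 60, +0.7); to P-3 = (165, 95, +0.9).
Solve a·Δx + b·Δy = Δh: det = 115·95 − 165·60 = 1025.
∂h/∂x = [(+0.7)·95 − (+0.9)·60] / 1025 = +0.01220
∂h/∂y = [115·(+0.9) − 165·(+0.7)] / 1025 = -0.01171
h(240, 90) = 415.7 + (+0.01220)·(230) + (-0.01171)·(55) = 415.7 +2.805 -0.644 = 417.861 m.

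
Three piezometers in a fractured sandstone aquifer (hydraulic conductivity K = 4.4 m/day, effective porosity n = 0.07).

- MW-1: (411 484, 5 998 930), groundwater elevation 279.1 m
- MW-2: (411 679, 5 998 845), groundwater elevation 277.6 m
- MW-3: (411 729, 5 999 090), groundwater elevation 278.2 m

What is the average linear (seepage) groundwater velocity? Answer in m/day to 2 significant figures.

Taking MW-1 as reference: MW-2−MW-1 = (195, -85, -1.5); MW-3−MW-1 = (245, 160, -0.9).
Determinant of the coordinate differences = 195·160 − 245·(-85) = 52025.
∂h/∂x = [(-1.5)·160 − (-0.9)·(-85)] / 52025 = -0.006084
∂h/∂y = [195·(-0.9) − 245·(-1.5)] / 52025 = +0.003691
|∇h| = √(-0.006084² + 0.003691²) = 0.007116
Seepage velocity v = K·i/n = 4.4 × 0.007116 / 0.07 = 0.4473 m/day.

0.45 m/day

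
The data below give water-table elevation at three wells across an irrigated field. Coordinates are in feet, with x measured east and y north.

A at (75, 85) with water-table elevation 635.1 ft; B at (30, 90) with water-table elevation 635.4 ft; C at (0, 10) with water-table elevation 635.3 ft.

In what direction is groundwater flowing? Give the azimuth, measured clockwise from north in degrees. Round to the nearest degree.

With h = a·x + b·y + c and A as origin, the differences give:
  (-45)·a + 5·b = +0.3
  (-75)·a + (-75)·b = +0.2
Eliminate b (×(-75) and ×5, subtract): 3750·a = -23.50 → a = ∂h/∂x = -0.006267
Back-substitute: b = ∂h/∂y = +0.003600.
Flow direction (−∇h) has components (+0.006267 E, -0.003600 N).
Azimuth = atan2(E, N) = atan2(+0.006267, -0.003600) = 119.9° ≈ 120°.

120°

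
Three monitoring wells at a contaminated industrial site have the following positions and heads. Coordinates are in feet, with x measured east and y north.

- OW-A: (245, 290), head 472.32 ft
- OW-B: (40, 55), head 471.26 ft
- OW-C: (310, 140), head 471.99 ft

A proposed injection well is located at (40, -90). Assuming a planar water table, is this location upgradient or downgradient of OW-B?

downgradient

Differences from OW-A: to OW-B (Δx, Δy, Δh) = (-205, -235, -1.06); to OW-C = (65, -150, -0.33).
Determinant of the coordinate differences = (-205)·(-150) − 65·(-235) = 46025.
∂h/∂x = [(-1.06)·(-150) − (-0.33)·(-235)] / 46025 = +0.001770
∂h/∂y = [(-205)·(-0.33) − 65·(-1.06)] / 46025 = +0.002967
Head at (40, -90) = 472.32 + (+0.001770)·(-205) + (+0.002967)·(-380) = 470.83 ft.
That is lower than the 471.26 ft at OW-B, so the point is downgradient.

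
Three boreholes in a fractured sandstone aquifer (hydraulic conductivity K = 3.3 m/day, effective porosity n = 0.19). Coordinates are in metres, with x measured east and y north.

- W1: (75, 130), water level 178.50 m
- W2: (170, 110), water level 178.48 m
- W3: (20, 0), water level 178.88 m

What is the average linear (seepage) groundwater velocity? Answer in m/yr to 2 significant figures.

17 m/yr

Taking W1 as reference: W2−W1 = (95, -20, -0.02); W3−W1 = (-55, -130, +0.38).
Determinant of the coordinate differences = 95·(-130) − (-55)·(-20) = -13450.
∂h/∂x = [(-0.02)·(-130) − (+0.38)·(-20)] / -13450 = -0.0007584
∂h/∂y = [95·(+0.38) − (-55)·(-0.02)] / -13450 = -0.002602
|∇h| = √(-0.0007584² + -0.002602²) = 0.00271
Seepage velocity v = K·i/n = 3.3 × 0.00271 / 0.19 = 0.04707 m/day = 17.19 m/yr.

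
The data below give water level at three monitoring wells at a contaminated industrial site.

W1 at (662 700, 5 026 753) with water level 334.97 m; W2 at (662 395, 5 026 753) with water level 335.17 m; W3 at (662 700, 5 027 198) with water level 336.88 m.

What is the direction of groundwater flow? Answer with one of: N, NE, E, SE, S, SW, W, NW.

S

∂h/∂x = (335.17 − 334.97) / (662395 − 662700) = -0.0006557
∂h/∂y = (336.88 − 334.97) / (5027198 − 5026753) = +0.004292
Flow = −∇h = (+0.0006557 east, -0.004292 north), which points south.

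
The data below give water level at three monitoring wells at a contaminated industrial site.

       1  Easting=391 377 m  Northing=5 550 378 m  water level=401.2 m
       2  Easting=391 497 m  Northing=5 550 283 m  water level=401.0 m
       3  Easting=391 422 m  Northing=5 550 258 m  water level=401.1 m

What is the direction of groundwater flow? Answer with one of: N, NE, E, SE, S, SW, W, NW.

Taking 1 as reference: 2−1 = (120, -95, -0.2); 3−1 = (45, -120, -0.1).
Determinant of the coordinate differences = 120·(-120) − 45·(-95) = -10125.
∂h/∂x = [(-0.2)·(-120) − (-0.1)·(-95)] / -10125 = -0.001432
∂h/∂y = [120·(-0.1) − 45·(-0.2)] / -10125 = +0.0002963
Flow = −∇h = (+0.001432 east, -0.0002963 north), which points east.

E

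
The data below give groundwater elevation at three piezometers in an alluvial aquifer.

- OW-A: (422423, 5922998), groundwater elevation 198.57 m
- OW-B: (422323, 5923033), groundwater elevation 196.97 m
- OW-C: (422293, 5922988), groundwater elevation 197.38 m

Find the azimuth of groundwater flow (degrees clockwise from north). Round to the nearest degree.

327°

Three-point gradient (reference OW-A): Δ to OW-B = (-100, 35, -1.60), Δ to OW-C = (-130, -10, -1.19).
∂h/∂x = +0.01039, ∂h/∂y = -0.01604 (det = 5550).
Flow direction (−∇h) has components (-0.01039 E, +0.01604 N).
Azimuth = atan2(E, N) = atan2(-0.01039, +0.01604) = 327.1° ≈ 327°.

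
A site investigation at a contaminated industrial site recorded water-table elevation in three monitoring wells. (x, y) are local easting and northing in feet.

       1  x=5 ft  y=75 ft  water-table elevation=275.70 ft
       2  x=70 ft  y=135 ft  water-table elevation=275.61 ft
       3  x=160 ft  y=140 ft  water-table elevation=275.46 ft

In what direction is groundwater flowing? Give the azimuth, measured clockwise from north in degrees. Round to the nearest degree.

With h = a·x + b·y + c and 1 as origin, the differences give:
  65·a + 60·b = -0.09
  155·a + 65·b = -0.24
Eliminate b (×65 and ×60, subtract): -5075·a = 8.550 → a = ∂h/∂x = -0.001685
Back-substitute: b = ∂h/∂y = +0.0003251.
Flow direction (−∇h) has components (+0.001685 E, -0.0003251 N).
Azimuth = atan2(E, N) = atan2(+0.001685, -0.0003251) = 100.9° ≈ 101°.

101°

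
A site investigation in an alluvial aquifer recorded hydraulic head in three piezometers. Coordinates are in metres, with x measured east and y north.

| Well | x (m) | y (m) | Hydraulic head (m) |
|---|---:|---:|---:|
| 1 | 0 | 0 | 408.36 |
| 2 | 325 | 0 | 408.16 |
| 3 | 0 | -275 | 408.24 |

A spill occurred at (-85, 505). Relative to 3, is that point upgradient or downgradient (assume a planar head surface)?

∂h/∂x = (408.16 − 408.36) / (325 − 0) = -0.0006154
∂h/∂y = (408.24 − 408.36) / (-275 − 0) = +0.0004364
Head at (-85, 505) = 408.36 + (-0.0006154)·(-85) + (+0.0004364)·(505) = 408.63 m.
That is higher than the 408.24 m at 3, so the point is upgradient.

upgradient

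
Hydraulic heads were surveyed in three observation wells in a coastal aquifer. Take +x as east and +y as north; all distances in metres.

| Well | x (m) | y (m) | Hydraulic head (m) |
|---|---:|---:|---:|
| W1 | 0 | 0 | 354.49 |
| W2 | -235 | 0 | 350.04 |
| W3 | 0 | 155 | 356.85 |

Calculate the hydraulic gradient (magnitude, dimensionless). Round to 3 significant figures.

∂h/∂x = (350.04 − 354.49) / (-235 − 0) = +0.01894
∂h/∂y = (356.85 − 354.49) / (155 − 0) = +0.01523
|∇h| = √(0.01894² + 0.01523²) = 0.0243

0.0243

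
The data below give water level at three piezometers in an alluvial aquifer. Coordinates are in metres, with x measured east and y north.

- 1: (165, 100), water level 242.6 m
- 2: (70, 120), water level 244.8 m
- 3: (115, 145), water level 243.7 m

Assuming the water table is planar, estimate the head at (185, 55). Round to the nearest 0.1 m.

Three-point gradient (reference 1): Δ to 2 = (-95, 20, +2.2), Δ to 3 = (-50, 45, +1.1).
∂h/∂x = -0.02351, ∂h/∂y = -0.001679 (det = -3275).
h(185, 55) = 242.6 + (-0.02351)·(20) + (-0.001679)·(-45) = 242.6 -0.470 +0.076 = 242.205 m.

242.2 m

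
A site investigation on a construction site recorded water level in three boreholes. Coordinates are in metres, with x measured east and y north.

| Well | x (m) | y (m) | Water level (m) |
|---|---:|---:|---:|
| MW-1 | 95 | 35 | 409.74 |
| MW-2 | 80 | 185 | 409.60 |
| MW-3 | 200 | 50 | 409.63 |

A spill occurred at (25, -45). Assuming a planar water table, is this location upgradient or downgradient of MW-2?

Taking MW-1 as reference: MW-2−MW-1 = (-15, 150, -0.14); MW-3−MW-1 = (105, 15, -0.11).
Solve a·Δx + b·Δy = Δh: det = (-15)·15 − 105·150 = -15975.
∂h/∂x = [(-0.14)·15 − (-0.11)·150] / -15975 = -0.0009014
∂h/∂y = [(-15)·(-0.11) − 105·(-0.14)] / -15975 = -0.001023
Head at (25, -45) = 409.74 + (-0.0009014)·(-70) + (-0.001023)·(-80) = 409.88 m.
That is higher than the 409.60 m at MW-2, so the point is upgradient.

upgradient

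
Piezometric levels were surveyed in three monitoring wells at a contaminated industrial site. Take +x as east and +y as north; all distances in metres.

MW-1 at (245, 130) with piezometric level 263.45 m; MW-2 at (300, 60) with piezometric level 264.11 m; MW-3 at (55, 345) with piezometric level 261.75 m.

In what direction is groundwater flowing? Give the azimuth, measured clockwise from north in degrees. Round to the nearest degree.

Differences from MW-1: to MW-2 (Δx, Δy, Δh) = (55, -70, +0.66); to MW-3 = (-190, 215, -1.70).
Solve a·Δx + b·Δy = Δh: det = 55·215 − (-190)·(-70) = -1475.
∂h/∂x = [(+0.66)·215 − (-1.70)·(-70)] / -1475 = -0.01553
∂h/∂y = [55·(-1.70) − (-190)·(+0.66)] / -1475 = -0.02163
Flow direction (−∇h) has components (+0.01553 E, +0.02163 N).
Azimuth = atan2(E, N) = atan2(+0.01553, +0.02163) = 35.7° ≈ 036°.

036°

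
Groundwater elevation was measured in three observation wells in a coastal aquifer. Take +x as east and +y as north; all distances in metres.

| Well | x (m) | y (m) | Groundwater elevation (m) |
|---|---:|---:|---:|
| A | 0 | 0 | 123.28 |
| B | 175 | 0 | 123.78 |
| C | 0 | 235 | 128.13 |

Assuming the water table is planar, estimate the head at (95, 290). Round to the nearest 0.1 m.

∂h/∂x = (123.78 − 123.28) / (175 − 0) = +0.002857
∂h/∂y = (128.13 − 123.28) / (235 − 0) = +0.02064
h(95, 290) = 123.28 + (+0.002857)·(95) + (+0.02064)·(290) = 123.28 +0.271 +5.985 = 129.537 m.

129.5 m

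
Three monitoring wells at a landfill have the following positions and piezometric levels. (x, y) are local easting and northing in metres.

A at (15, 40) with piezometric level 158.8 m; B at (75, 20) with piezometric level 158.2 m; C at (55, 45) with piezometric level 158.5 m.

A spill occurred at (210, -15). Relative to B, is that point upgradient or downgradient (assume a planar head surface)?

Taking A as reference: B−A = (60, -20, -0.6); C−A = (40, 5, -0.3).
Determinant of the coordinate differences = 60·5 − 40·(-20) = 1100.
∂h/∂x = [(-0.6)·5 − (-0.3)·(-20)] / 1100 = -0.008182
∂h/∂y = [60·(-0.3) − 40·(-0.6)] / 1100 = +0.005455
Head at (210, -15) = 158.8 + (-0.008182)·(195) + (+0.005455)·(-55) = 156.90 m.
That is lower than the 158.2 m at B, so the point is downgradient.

downgradient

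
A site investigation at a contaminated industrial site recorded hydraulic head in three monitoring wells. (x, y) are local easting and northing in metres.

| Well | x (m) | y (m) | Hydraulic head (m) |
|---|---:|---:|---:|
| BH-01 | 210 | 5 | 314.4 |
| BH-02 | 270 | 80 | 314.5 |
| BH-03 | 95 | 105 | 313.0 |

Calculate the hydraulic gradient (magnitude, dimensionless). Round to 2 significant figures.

Differences from BH-01: to BH-02 (Δx, Δy, Δh) = (60, 75, +0.1); to BH-03 = (-115, 100, -1.4).
Determinant of the coordinate differences = 60·100 − (-115)·75 = 14625.
∂h/∂x = [(+0.1)·100 − (-1.4)·75] / 14625 = +0.007863
∂h/∂y = [60·(-1.4) − (-115)·(+0.1)] / 14625 = -0.004957
|∇h| = √(0.007863² + -0.004957²) = 0.009295

0.0093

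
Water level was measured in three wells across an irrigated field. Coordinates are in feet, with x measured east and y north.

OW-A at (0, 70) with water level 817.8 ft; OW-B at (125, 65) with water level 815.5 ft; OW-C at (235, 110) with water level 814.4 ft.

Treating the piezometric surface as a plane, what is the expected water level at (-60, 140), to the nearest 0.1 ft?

820.2 ft

Differences from OW-A: to OW-B (Δx, Δy, Δh) = (125, -5, -2.3); to OW-C = (235, 40, -3.4).
Solve a·Δx + b·Δy = Δh: det = 125·40 − 235·(-5) = 6175.
∂h/∂x = [(-2.3)·40 − (-3.4)·(-5)] / 6175 = -0.01765
∂h/∂y = [125·(-3.4) − 235·(-2.3)] / 6175 = +0.01870
h(-60, 140) = 817.8 + (-0.01765)·(-60) + (+0.01870)·(70) = 817.8 +1.059 +1.309 = 820.168 ft.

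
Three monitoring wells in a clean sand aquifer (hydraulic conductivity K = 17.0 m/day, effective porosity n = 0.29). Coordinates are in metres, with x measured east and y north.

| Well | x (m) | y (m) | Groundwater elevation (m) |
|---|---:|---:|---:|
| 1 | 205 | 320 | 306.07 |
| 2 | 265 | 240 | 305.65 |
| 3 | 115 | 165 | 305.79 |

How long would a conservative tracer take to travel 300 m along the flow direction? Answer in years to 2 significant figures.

3.3 years

Differences from 1: to 2 (Δx, Δy, Δh) = (60, -80, -0.42); to 3 = (-90, -155, -0.28).
Solve a·Δx + b·Δy = Δh: det = 60·(-155) − (-90)·(-80) = -16500.
∂h/∂x = [(-0.42)·(-155) − (-0.28)·(-80)] / -16500 = -0.002588
∂h/∂y = [60·(-0.28) − (-90)·(-0.42)] / -16500 = +0.003309
|∇h| = √(-0.002588² + 0.003309²) = 0.004201
Seepage velocity v = K·i/n = 17.0 × 0.004201 / 0.29 = 0.2463 m/day.
t = 300 / 0.2463 = 1218 days = 3.33 years.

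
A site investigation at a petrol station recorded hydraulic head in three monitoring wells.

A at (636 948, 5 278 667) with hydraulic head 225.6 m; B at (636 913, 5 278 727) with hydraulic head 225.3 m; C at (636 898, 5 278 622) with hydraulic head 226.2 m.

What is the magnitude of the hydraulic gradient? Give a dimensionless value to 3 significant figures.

0.00928

Differences from A: to B (Δx, Δy, Δh) = (-35, 60, -0.3); to C = (-50, -45, +0.6).
Determinant of the coordinate differences = (-35)·(-45) − (-50)·60 = 4575.
∂h/∂x = [(-0.3)·(-45) − (+0.6)·60] / 4575 = -0.004918
∂h/∂y = [(-35)·(+0.6) − (-50)·(-0.3)] / 4575 = -0.007869
|∇h| = √(-0.004918² + -0.007869²) = 0.009279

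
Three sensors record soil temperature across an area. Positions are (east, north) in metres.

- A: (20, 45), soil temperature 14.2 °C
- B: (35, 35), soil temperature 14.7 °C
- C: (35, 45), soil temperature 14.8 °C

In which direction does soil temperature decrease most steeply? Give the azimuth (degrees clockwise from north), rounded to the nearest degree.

256°

Three-point gradient (reference A): Δ to B = (15, -10, +0.5), Δ to C = (15, 0, +0.6).
∂T/∂x = +0.04000, ∂T/∂y = +0.01000 (det = 150).
Steepest decrease is along −∇f: components (-0.04000 E, -0.01000 N).
Azimuth = atan2(-0.04000, -0.01000) = 256.0° ≈ 256°.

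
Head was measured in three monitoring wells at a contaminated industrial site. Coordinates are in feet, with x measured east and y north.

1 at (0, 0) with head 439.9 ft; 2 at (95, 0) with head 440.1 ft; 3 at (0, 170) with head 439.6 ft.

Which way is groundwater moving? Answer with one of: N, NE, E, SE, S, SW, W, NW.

NW

∂h/∂x = (440.1 − 439.9) / (95 − 0) = +0.002105
∂h/∂y = (439.6 − 439.9) / (170 − 0) = -0.001765
Flow = −∇h = (-0.002105 east, +0.001765 north), which points northwest.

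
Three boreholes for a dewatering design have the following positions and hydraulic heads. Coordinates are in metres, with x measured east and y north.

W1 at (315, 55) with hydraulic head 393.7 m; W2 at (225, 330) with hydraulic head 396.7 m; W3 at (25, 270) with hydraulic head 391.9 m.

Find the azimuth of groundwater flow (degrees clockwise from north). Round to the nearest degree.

Taking W1 as reference: W2−W1 = (-90, 275, +3.0); W3−W1 = (-290, 215, -1.8).
Determinant of the coordinate differences = (-90)·215 − (-290)·275 = 60400.
∂h/∂x = [(+3.0)·215 − (-1.8)·275] / 60400 = +0.01887
∂h/∂y = [(-90)·(-1.8) − (-290)·(+3.0)] / 60400 = +0.01709
Flow direction (−∇h) has components (-0.01887 E, -0.01709 N).
Azimuth = atan2(E, N) = atan2(-0.01887, -0.01709) = 227.8° ≈ 228°.

228°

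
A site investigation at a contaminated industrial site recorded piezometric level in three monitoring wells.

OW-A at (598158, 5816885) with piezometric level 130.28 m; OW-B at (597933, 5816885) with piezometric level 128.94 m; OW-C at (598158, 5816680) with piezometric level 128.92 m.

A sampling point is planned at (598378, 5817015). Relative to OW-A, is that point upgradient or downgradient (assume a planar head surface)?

∂h/∂x = (128.94 − 130.28) / (597933 − 598158) = +0.005956
∂h/∂y = (128.92 − 130.28) / (5816680 − 5816885) = +0.006634
Head at (598378, 5817015) = 130.28 + (+0.005956)·(220) + (+0.006634)·(130) = 132.45 m.
That is higher than the 130.28 m at OW-A, so the point is upgradient.

upgradient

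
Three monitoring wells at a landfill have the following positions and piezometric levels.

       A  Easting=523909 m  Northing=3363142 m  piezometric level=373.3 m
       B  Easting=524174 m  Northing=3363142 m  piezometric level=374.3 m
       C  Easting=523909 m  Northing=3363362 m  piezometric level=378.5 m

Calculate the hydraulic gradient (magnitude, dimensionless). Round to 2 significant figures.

0.024

∂h/∂x = (374.3 − 373.3) / (524174 − 523909) = +0.003774
∂h/∂y = (378.5 − 373.3) / (3363362 − 3363142) = +0.02364
|∇h| = √(0.003774² + 0.02364²) = 0.02394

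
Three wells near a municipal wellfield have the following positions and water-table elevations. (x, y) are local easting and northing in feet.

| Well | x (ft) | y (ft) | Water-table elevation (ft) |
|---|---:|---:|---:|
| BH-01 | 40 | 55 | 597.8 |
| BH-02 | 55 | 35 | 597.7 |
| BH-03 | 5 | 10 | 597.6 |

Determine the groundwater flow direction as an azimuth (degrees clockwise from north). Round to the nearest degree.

176°

Taking BH-01 as reference: BH-02−BH-01 = (15, -20, -0.1); BH-03−BH-01 = (-35, -45, -0.2).
Solve a·Δx + b·Δy = Δh: det = 15·(-45) − (-35)·(-20) = -1375.
∂h/∂x = [(-0.1)·(-45) − (-0.2)·(-20)] / -1375 = -0.0003636
∂h/∂y = [15·(-0.2) − (-35)·(-0.1)] / -1375 = +0.004727
Flow direction (−∇h) has components (+0.0003636 E, -0.004727 N).
Azimuth = atan2(E, N) = atan2(+0.0003636, -0.004727) = 175.6° ≈ 176°.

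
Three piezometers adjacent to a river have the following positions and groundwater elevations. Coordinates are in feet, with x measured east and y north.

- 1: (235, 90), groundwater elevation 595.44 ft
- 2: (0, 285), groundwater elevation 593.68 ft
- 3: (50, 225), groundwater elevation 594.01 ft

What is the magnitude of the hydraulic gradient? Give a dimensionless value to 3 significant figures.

With h = a·x + b·y + c and 1 as origin, the differences give:
  (-235)·a + 195·b = -1.76
  (-185)·a + 135·b = -1.43
Eliminate b (×135 and ×195, subtract): 4350·a = 41.250 → a = ∂h/∂x = +0.009483
Back-substitute: b = ∂h/∂y = +0.002402.
|∇h| = √(0.009483² + 0.002402²) = 0.009782

0.00978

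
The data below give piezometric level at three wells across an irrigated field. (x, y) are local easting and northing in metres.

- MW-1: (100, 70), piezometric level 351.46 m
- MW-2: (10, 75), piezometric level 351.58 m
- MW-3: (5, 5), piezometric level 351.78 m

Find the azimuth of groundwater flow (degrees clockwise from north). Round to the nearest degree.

028°

Differences from MW-1: to MW-2 (Δx, Δy, Δh) = (-90, 5, +0.12); to MW-3 = (-95, -65, +0.32).
Solve a·Δx + b·Δy = Δh: det = (-90)·(-65) − (-95)·5 = 6325.
∂h/∂x = [(+0.12)·(-65) − (+0.32)·5] / 6325 = -0.001486
∂h/∂y = [(-90)·(+0.32) − (-95)·(+0.12)] / 6325 = -0.002751
Flow direction (−∇h) has components (+0.001486 E, +0.002751 N).
Azimuth = atan2(E, N) = atan2(+0.001486, +0.002751) = 28.4° ≈ 028°.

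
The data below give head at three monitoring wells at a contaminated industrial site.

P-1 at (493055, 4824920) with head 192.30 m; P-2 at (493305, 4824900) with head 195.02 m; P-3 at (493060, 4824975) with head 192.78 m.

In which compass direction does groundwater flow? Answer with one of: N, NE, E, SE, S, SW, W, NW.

SW

Differences from P-1: to P-2 (Δx, Δy, Δh) = (250, -20, +2.72); to P-3 = (5, 55, +0.48).
Determinant of the coordinate differences = 250·55 − 5·(-20) = 13850.
∂h/∂x = [(+2.72)·55 − (+0.48)·(-20)] / 13850 = +0.01149
∂h/∂y = [250·(+0.48) − 5·(+2.72)] / 13850 = +0.007682
Flow = −∇h = (-0.01149 east, -0.007682 north), which points southwest.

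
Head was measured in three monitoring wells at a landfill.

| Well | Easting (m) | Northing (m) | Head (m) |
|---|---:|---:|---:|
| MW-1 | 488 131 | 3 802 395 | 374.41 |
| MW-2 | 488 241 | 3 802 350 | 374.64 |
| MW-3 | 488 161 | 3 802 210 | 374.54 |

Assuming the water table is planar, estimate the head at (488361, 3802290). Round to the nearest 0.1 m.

With h = a·x + b·y + c and MW-1 as origin, the differences give:
  110·a + (-45)·b = +0.23
  30·a + (-185)·b = +0.13
Eliminate b (×(-185) and ×(-45), subtract): -19000·a = -36.700 → a = ∂h/∂x = +0.001932
Back-substitute: b = ∂h/∂y = -0.0003895.
h(488361, 3802290) = 374.41 + (+0.001932)·(230) + (-0.0003895)·(-105) = 374.41 +0.444 +0.041 = 374.895 m.

374.9 m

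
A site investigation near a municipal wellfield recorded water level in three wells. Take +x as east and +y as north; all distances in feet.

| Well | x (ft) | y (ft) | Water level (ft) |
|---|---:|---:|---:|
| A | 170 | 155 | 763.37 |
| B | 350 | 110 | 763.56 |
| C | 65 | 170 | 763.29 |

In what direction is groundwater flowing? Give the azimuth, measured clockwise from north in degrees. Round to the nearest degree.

Taking A as reference: B−A = (180, -45, +0.19); C−A = (-105, 15, -0.08).
Solve a·Δx + b·Δy = Δh: det = 180·15 − (-105)·(-45) = -2025.
∂h/∂x = [(+0.19)·15 − (-0.08)·(-45)] / -2025 = +0.0003704
∂h/∂y = [180·(-0.08) − (-105)·(+0.19)] / -2025 = -0.002741
Flow direction (−∇h) has components (-0.0003704 E, +0.002741 N).
Azimuth = atan2(E, N) = atan2(-0.0003704, +0.002741) = 352.3° ≈ 352°.

352°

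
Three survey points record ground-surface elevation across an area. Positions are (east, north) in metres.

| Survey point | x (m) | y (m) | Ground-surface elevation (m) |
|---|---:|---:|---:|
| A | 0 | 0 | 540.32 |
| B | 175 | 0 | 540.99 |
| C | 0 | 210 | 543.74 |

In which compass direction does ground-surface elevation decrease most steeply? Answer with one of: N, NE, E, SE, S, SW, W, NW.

S

∂z/∂x = (540.99 − 540.32) / (175 − 0) = +0.003829
∂z/∂y = (543.74 − 540.32) / (210 − 0) = +0.01629
Steepest decrease is along −∇f = (-0.003829 E, -0.01629 N) → south.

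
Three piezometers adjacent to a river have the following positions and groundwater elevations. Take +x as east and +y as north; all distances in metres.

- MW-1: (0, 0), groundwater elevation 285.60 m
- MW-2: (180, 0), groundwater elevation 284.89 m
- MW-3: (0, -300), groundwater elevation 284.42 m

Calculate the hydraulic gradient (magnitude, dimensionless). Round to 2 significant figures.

∂h/∂x = (284.89 − 285.60) / (180 − 0) = -0.003944
∂h/∂y = (284.42 − 285.60) / (-300 − 0) = +0.003933
|∇h| = √(-0.003944² + 0.003933²) = 0.00557

0.0056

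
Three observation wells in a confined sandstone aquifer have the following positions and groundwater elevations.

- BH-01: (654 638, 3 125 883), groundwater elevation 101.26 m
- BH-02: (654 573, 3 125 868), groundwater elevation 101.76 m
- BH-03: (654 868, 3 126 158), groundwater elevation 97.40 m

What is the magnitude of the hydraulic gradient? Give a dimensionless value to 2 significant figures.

With h = a·x + b·y + c and BH-01 as origin, the differences give:
  (-65)·a + (-15)·b = +0.50
  230·a + 275·b = -3.86
Eliminate b (×275 and ×(-15), subtract): -14425·a = 79.600 → a = ∂h/∂x = -0.005518
Back-substitute: b = ∂h/∂y = -0.009421.
|∇h| = √(-0.005518² + -0.009421²) = 0.01092

0.011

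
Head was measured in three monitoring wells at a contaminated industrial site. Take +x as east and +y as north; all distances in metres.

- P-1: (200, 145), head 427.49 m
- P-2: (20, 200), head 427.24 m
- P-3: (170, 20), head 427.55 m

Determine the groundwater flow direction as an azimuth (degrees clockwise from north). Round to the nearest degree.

Three-point gradient (reference P-1): Δ to P-2 = (-180, 55, -0.25), Δ to P-3 = (-30, -125, +0.06).
∂h/∂x = +0.001157, ∂h/∂y = -0.0007578 (det = 24150).
Flow direction (−∇h) has components (-0.001157 E, +0.0007578 N).
Azimuth = atan2(E, N) = atan2(-0.001157, +0.0007578) = 303.2° ≈ 303°.

303°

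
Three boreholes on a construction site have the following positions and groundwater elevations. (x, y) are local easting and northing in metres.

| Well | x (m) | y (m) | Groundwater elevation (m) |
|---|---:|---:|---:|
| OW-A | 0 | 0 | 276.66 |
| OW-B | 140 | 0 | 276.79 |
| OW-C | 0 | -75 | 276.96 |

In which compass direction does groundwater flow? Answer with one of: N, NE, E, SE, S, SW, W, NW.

N

∂h/∂x = (276.79 − 276.66) / (140 − 0) = +0.0009286
∂h/∂y = (276.96 − 276.66) / (-75 − 0) = -0.004000
Flow = −∇h = (-0.0009286 east, +0.004000 north), which points north.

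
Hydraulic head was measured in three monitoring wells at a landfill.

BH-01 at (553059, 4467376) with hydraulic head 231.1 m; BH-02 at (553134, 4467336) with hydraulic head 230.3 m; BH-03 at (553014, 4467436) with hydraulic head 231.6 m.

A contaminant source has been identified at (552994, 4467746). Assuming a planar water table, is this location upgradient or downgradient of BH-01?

Three-point gradient (reference BH-01): Δ to BH-02 = (75, -40, -0.8), Δ to BH-03 = (-45, 60, +0.5).
∂h/∂x = -0.01037, ∂h/∂y = +0.0005556 (det = 2700).
Head at (552994, 4467746) = 231.1 + (-0.01037)·(-65) + (+0.0005556)·(370) = 231.98 m.
That is higher than the 231.1 m at BH-01, so the point is upgradient.

upgradient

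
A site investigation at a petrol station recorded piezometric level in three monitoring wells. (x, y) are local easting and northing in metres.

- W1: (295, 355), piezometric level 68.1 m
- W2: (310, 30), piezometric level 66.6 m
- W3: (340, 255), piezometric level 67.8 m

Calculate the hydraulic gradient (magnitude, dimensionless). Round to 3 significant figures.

0.00625

With h = a·x + b·y + c and W1 as origin, the differences give:
  15·a + (-325)·b = -1.5
  45·a + (-100)·b = -0.3
Eliminate b (×(-100) and ×(-325), subtract): 13125·a = 52.50 → a = ∂h/∂x = +0.004000
Back-substitute: b = ∂h/∂y = +0.004800.
|∇h| = √(0.004000² + 0.004800²) = 0.006248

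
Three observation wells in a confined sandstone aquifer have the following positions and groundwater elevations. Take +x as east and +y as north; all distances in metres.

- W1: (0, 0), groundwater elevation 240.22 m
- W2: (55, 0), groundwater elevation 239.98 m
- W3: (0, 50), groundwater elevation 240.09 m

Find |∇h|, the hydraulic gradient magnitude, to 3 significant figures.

∂h/∂x = (239.98 − 240.22) / (55 − 0) = -0.004364
∂h/∂y = (240.09 − 240.22) / (50 − 0) = -0.002600
|∇h| = √(-0.004364² + -0.002600²) = 0.00508

0.00508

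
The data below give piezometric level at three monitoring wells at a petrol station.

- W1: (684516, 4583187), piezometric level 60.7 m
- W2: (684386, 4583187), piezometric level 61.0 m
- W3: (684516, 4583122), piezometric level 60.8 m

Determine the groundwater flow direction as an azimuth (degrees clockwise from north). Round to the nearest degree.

∂h/∂x = (61.0 − 60.7) / (684386 − 684516) = -0.002308
∂h/∂y = (60.8 − 60.7) / (4583122 − 4583187) = -0.001538
Flow direction (−∇h) has components (+0.002308 E, +0.001538 N).
Azimuth = atan2(E, N) = atan2(+0.002308, +0.001538) = 56.3° ≈ 056°.

056°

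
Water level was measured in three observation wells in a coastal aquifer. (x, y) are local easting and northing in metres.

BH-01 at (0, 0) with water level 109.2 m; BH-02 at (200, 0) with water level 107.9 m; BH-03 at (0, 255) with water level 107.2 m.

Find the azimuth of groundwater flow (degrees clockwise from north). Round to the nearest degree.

∂h/∂x = (107.9 − 109.2) / (200 − 0) = -0.006500
∂h/∂y = (107.2 − 109.2) / (255 − 0) = -0.007843
Flow direction (−∇h) has components (+0.006500 E, +0.007843 N).
Azimuth = atan2(E, N) = atan2(+0.006500, +0.007843) = 39.7° ≈ 040°.

040°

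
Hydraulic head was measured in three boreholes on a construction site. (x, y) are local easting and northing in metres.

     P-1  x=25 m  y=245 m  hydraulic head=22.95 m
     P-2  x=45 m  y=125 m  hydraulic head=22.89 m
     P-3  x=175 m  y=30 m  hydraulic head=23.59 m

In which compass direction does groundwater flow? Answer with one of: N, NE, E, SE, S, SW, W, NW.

W

Taking P-1 as reference: P-2−P-1 = (20, -120, -0.06); P-3−P-1 = (150, -215, +0.64).
Solve a·Δx + b·Δy = Δh: det = 20·(-215) − 150·(-120) = 13700.
∂h/∂x = [(-0.06)·(-215) − (+0.64)·(-120)] / 13700 = +0.006547
∂h/∂y = [20·(+0.64) − 150·(-0.06)] / 13700 = +0.001591
Flow = −∇h = (-0.006547 east, -0.001591 north), which points west.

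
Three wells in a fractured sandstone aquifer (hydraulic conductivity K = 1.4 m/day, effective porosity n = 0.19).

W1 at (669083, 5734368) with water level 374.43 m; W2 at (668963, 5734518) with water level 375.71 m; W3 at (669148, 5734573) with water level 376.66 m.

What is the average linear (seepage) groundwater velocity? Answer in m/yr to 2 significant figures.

Differences from W1: to W2 (Δx, Δy, Δh) = (-120, 150, +1.28); to W3 = (65, 205, +2.23).
Solve a·Δx + b·Δy = Δh: det = (-120)·205 − 65·150 = -34350.
∂h/∂x = [(+1.28)·205 − (+2.23)·150] / -34350 = +0.002099
∂h/∂y = [(-120)·(+2.23) − 65·(+1.28)] / -34350 = +0.01021
|∇h| = √(0.002099² + 0.01021²) = 0.01042
Seepage velocity v = K·i/n = 1.4 × 0.01042 / 0.19 = 0.07678 m/day = 28.04 m/yr.

28 m/yr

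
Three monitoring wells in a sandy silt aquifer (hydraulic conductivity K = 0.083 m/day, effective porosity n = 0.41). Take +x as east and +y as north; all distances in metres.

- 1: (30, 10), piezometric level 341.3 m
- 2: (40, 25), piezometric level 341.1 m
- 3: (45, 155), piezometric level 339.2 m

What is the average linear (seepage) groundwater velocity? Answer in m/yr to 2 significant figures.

Taking 1 as reference: 2−1 = (10, 15, -0.2); 3−1 = (15, 145, -2.1).
Determinant of the coordinate differences = 10·145 − 15·15 = 1225.
∂h/∂x = [(-0.2)·145 − (-2.1)·15] / 1225 = +0.002041
∂h/∂y = [10·(-2.1) − 15·(-0.2)] / 1225 = -0.01469
|∇h| = √(0.002041² + -0.01469²) = 0.01483
Seepage velocity v = K·i/n = 0.083 × 0.01483 / 0.41 = 0.003002 m/day = 1.096 m/yr.

1.1 m/yr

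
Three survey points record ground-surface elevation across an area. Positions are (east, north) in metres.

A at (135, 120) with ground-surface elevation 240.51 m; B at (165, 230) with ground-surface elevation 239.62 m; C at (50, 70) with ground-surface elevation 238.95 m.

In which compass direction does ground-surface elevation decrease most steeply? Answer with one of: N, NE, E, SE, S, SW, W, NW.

With z = a·x + b·y + c and A as origin, the differences give:
  30·a + 110·b = -0.89
  (-85)·a + (-50)·b = -1.56
Eliminate b (×(-50) and ×110, subtract): 7850·a = 216.100 → a = ∂z/∂x = +0.02753
Back-substitute: b = ∂z/∂y = -0.01560.
Steepest decrease is along −∇f = (-0.02753 E, +0.01560 N) → northwest.

NW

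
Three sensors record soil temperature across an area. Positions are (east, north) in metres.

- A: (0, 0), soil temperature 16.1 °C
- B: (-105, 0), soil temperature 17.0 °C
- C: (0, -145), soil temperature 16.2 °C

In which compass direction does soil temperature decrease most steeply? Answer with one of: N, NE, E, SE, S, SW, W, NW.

E

∂T/∂x = (17.0 − 16.1) / (-105 − 0) = -0.008571
∂T/∂y = (16.2 − 16.1) / (-145 − 0) = -0.0006897
Steepest decrease is along −∇f = (+0.008571 E, +0.0006897 N) → east.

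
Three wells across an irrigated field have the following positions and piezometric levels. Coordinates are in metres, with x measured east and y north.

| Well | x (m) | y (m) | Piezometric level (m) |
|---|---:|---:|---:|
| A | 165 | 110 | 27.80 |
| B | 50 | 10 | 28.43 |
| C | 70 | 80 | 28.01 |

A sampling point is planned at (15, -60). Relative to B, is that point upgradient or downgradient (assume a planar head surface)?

upgradient

With h = a·x + b·y + c and A as origin, the differences give:
  (-115)·a + (-100)·b = +0.63
  (-95)·a + (-30)·b = +0.21
Eliminate b (×(-30) and ×(-100), subtract): -6050·a = 2.100 → a = ∂h/∂x = -0.0003471
Back-substitute: b = ∂h/∂y = -0.005901.
Head at (15, -60) = 27.80 + (-0.0003471)·(-150) + (-0.005901)·(-170) = 28.86 m.
That is higher than the 28.43 m at B, so the point is upgradient.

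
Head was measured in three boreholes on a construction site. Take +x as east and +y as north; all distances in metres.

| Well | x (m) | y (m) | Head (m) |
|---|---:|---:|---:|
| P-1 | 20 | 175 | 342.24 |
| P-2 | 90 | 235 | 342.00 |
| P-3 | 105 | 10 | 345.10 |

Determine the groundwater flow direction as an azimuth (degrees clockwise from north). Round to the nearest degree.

With h = a·x + b·y + c and P-1 as origin, the differences give:
  70·a + 60·b = -0.24
  85·a + (-165)·b = +2.86
Eliminate b (×(-165) and ×60, subtract): -16650·a = -132.000 → a = ∂h/∂x = +0.007928
Back-substitute: b = ∂h/∂y = -0.01325.
Flow direction (−∇h) has components (-0.007928 E, +0.01325 N).
Azimuth = atan2(E, N) = atan2(-0.007928, +0.01325) = 329.1° ≈ 329°.

329°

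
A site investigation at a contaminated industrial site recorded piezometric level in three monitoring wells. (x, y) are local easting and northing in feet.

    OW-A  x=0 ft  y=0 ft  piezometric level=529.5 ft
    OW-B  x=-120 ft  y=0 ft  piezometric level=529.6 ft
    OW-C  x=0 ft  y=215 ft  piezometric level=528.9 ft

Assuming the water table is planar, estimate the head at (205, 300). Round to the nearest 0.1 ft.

∂h/∂x = (529.6 − 529.5) / (-120 − 0) = -0.0008333
∂h/∂y = (528.9 − 529.5) / (215 − 0) = -0.002791
h(205, 300) = 529.5 + (-0.0008333)·(205) + (-0.002791)·(300) = 529.5 -0.171 -0.837 = 528.492 ft.

528.5 ft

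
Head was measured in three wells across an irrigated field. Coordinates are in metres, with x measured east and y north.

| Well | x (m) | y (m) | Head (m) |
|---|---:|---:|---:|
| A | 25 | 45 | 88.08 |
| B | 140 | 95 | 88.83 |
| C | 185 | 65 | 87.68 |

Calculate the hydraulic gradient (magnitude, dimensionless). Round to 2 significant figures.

Differences from A: to B (Δx, Δy, Δh) = (115, 50, +0.75); to C = (160, 20, -0.40).
Determinant of the coordinate differences = 115·20 − 160·50 = -5700.
∂h/∂x = [(+0.75)·20 − (-0.40)·50] / -5700 = -0.006140
∂h/∂y = [115·(-0.40) − 160·(+0.75)] / -5700 = +0.02912
|∇h| = √(-0.006140² + 0.02912²) = 0.02976

0.030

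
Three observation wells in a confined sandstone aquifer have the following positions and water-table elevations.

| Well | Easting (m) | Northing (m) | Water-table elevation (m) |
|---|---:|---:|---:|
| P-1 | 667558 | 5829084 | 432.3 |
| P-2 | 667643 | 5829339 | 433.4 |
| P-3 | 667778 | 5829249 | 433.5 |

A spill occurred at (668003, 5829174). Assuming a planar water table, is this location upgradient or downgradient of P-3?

upgradient

Taking P-1 as reference: P-2−P-1 = (85, 255, +1.1); P-3−P-1 = (220, 165, +1.2).
Solve a·Δx + b·Δy = Δh: det = 85·165 − 220·255 = -42075.
∂h/∂x = [(+1.1)·165 − (+1.2)·255] / -42075 = +0.002959
∂h/∂y = [85·(+1.2) − 220·(+1.1)] / -42075 = +0.003327
Head at (668003, 5829174) = 432.3 + (+0.002959)·(445) + (+0.003327)·(90) = 433.92 m.
That is higher than the 433.5 m at P-3, so the point is upgradient.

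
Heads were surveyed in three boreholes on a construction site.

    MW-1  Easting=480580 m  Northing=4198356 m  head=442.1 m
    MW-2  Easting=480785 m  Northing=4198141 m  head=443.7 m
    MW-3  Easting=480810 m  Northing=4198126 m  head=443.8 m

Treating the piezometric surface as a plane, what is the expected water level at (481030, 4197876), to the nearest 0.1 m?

445.7 m

Differences from MW-1: to MW-2 (Δx, Δy, Δh) = (205, -215, +1.6); to MW-3 = (230, -230, +1.7).
Solve a·Δx + b·Δy = Δh: det = 205·(-230) − 230·(-215) = 2300.
∂h/∂x = [(+1.6)·(-230) − (+1.7)·(-215)] / 2300 = -0.001087
∂h/∂y = [205·(+1.7) − 230·(+1.6)] / 2300 = -0.008478
h(481030, 4197876) = 442.1 + (-0.001087)·(450) + (-0.008478)·(-480) = 442.1 -0.489 +4.070 = 445.680 m.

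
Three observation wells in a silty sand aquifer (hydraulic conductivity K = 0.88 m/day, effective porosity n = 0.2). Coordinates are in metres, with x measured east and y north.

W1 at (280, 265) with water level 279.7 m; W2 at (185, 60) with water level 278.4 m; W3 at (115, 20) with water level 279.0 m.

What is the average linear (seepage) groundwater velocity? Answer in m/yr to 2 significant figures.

Differences from W1: to W2 (Δx, Δy, Δh) = (-95, -205, -1.3); to W3 = (-165, -245, -0.7).
Determinant of the coordinate differences = (-95)·(-245) − (-165)·(-205) = -10550.
∂h/∂x = [(-1.3)·(-245) − (-0.7)·(-205)] / -10550 = -0.01659
∂h/∂y = [(-95)·(-0.7) − (-165)·(-1.3)] / -10550 = +0.01403
|∇h| = √(-0.01659² + 0.01403²) = 0.02173
Seepage velocity v = K·i/n = 0.88 × 0.02173 / 0.2 = 0.09561 m/day = 34.92 m/yr.

35 m/yr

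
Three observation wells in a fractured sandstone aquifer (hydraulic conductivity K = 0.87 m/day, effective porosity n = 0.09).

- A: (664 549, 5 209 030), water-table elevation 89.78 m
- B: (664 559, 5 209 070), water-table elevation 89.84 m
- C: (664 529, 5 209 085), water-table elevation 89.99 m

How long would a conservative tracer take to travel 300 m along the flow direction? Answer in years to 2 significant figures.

Taking A as reference: B−A = (10, 40, +0.06); C−A = (-20, 55, +0.21).
Determinant of the coordinate differences = 10·55 − (-20)·40 = 1350.
∂h/∂x = [(+0.06)·55 − (+0.21)·40] / 1350 = -0.003778
∂h/∂y = [10·(+0.21) − (-20)·(+0.06)] / 1350 = +0.002444
|∇h| = √(-0.003778² + 0.002444²) = 0.0045
Seepage velocity v = K·i/n = 0.87 × 0.0045 / 0.09 = 0.0435 m/day.
t = 300 / 0.0435 = 6897 days = 18.9 years.

19 years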